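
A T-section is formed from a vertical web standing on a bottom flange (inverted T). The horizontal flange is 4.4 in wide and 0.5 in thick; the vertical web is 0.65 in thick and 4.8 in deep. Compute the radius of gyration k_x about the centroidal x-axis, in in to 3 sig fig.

k_x ≈ 1.68 in

Split into non-overlapping primitives; take the origin at the lower-left of the bounding box.
Flange: 4.4 × 0.5, A = 2.2 in², y = 0.25 in, Ī = 0.045833 in⁴.
Web: 0.65 × 4.8, A = 3.12 in², y = 2.9 in, Ī = 5.9904 in⁴.
Centroid: ȳ = ΣA·y / ΣA = 1.8041 in.
Transfer each piece to the centroidal x-axis using Ī + A·d² with d = y − 1.8041:
  flange: d = -1.5541 in → contributes +5.3596 in⁴
  web: d = 1.0959 in → contributes +9.7373 in⁴
Total I = 15.097 in⁴.
Radius of gyration: k = √(I/A) = √(15.097 / 5.32) = 1.6846 in.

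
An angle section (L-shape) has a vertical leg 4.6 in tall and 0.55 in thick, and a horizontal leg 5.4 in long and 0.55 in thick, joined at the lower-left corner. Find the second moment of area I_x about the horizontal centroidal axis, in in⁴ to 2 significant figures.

Break the section into simple shapes (no overlaps), measuring from the bottom-left corner of the bounding box.
Vertical leg: 0.55 × 4.6, A = 2.53 in², y = 2.3 in, Ī = 4.461 in⁴.
Horizontal leg (remainder): 4.85 × 0.55, A = 2.668 in², y = 0.275 in, Ī = 0.06724 in⁴.
Centroid: ȳ = ΣA·y / ΣA = 1.261 in.
Transfer each piece to the horizontal centroidal axis using Ī + A·d² with d = y − 1.261:
  vertical leg: d = 1.039 in → contributes +7.194 in⁴
  horizontal leg (remainder): d = -0.9857 in → contributes +2.659 in⁴
Total I = 9.853 in⁴.

I_x ≈ 9.9 in⁴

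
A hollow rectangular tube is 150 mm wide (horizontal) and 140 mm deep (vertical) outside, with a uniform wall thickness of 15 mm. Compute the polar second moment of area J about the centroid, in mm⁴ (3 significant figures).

J ≈ 4.45 × 10⁷ mm⁴

Decompose the section into non-overlapping parts with the origin at the bottom-left of its bounding rectangle.
Outer rectangle: 150 × 140, A = 21 000 mm², y = 70 mm, Ī = 34 300 000 mm⁴.
Inner void (subtracted): 120 × 110, A = 13 200 mm², y = 70 mm, Ī = 13 310 000 mm⁴.
By symmetry the centroid is at mid-height, ȳ = 70 mm.
All pieces are centred on the centroidal x-axis, so I = ΣĪ (holes subtracted) = 20 990 000 mm⁴.
Repeating about the centroidal y-axis gives I_y = 23 535 000 mm⁴.
Polar second moment: J = I_x + I_y = 44 525 000 mm⁴.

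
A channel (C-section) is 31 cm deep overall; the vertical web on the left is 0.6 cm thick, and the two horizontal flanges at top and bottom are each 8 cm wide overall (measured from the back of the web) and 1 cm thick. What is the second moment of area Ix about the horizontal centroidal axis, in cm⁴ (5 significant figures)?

Ix ≈ 4820.8 cm⁴

Split into non-overlapping primitives; take the origin at the lower-left of the bounding box.
Web: 0.6 × 31, A = 18.6 cm², y = 15.5 cm, Ī = 1489.55 cm⁴.
Top flange (beyond web): 7.4 × 1, A = 7.4 cm², y = 30.5 cm, Ī = 0.6166667 cm⁴.
Bottom flange (beyond web): 7.4 × 1, A = 7.4 cm², y = 0.5 cm, Ī = 0.6166667 cm⁴.
By symmetry the centroid is at mid-height, ȳ = 15.5 cm.
Transfer each piece to the horizontal centroidal axis using Ī + A·d² with d = y − 15.5:
  web: d = 0 cm → contributes +1489.55 cm⁴
  top flange (beyond web): d = 15 cm → contributes +1665.617 cm⁴
  bottom flange (beyond web): d = -15 cm → contributes +1665.617 cm⁴
Total I = 4820.783 cm⁴.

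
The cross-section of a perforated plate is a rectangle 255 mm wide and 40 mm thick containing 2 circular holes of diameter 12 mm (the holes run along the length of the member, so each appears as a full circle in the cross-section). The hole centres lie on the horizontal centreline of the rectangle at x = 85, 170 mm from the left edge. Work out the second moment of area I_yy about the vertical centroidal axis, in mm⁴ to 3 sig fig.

I_yy ≈ 5.49 × 10⁷ mm⁴

Decompose the section into non-overlapping parts with the origin at the bottom-left of its bounding rectangle.
Plate: 255 × 40, A = 10 200 mm², x = 127.5 mm, Ī = 55 271 250 mm⁴.
Hole 1 (subtracted): ⌀12, A = 113.1 mm², x = 85 mm, Ī = 1017.9 mm⁴.
Hole 2 (subtracted): ⌀12, A = 113.1 mm², x = 170 mm, Ī = 1017.9 mm⁴.
By symmetry the centroid is at mid-width, x̄ = 127.5 mm.
Transfer each piece to the vertical centroidal axis using Ī + A·d² with d = x − 127.5:
  plate: d = 0 mm → contributes +55 271 250 mm⁴
  hole 1: d = -42.5 mm → contributes −205 300 mm⁴
  hole 2: d = 42.5 mm → contributes −205 300 mm⁴
Total I = 54 860 650 mm⁴.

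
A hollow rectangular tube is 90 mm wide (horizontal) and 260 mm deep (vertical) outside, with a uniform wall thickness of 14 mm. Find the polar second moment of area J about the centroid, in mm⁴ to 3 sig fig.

J ≈ 7.85 × 10⁷ mm⁴

Treat the section as a set of non-overlapping primitives; coordinates are from the bounding-box lower-left.
Outer rectangle: 90 × 260, A = 23 400 mm², y = 130 mm, Ī = 131 820 000 mm⁴.
Inner void (subtracted): 62 × 232, A = 14 384 mm², y = 130 mm, Ī = 64 517 035 mm⁴.
By symmetry the centroid is at mid-height, ȳ = 130 mm.
All pieces are centred on the centroidal x-axis, so I = ΣĪ (holes subtracted) = 67 302 965 mm⁴.
Repeating about the centroidal y-axis gives I_y = 11 187 325 mm⁴.
Polar second moment: J = I_x + I_y = 78 490 291 mm⁴.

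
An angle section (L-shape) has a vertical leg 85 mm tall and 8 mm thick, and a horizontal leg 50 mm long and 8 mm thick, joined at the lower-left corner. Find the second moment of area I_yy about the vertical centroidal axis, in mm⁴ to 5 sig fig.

I_yy ≈ 1.9357 × 10⁵ mm⁴

Break the section into simple shapes (no overlaps), measuring from the bottom-left corner of the bounding box.
Vertical leg: 8 × 85, A = 680 mm², x = 4 mm, Ī = 3626.667 mm⁴.
Horizontal leg (remainder): 42 × 8, A = 336 mm², x = 29 mm, Ī = 49 392 mm⁴.
Centroid: x̄ = ΣA·x / ΣA = 12.26772 mm.
Transfer each piece to the vertical centroidal axis using Ī + A·d² with d = x − 12.26772:
  vertical leg: d = -8.267717 mm → contributes +50108.16 mm⁴
  horizontal leg (remainder): d = 16.73228 mm → contributes +143461.7 mm⁴
Total I = 193569.8 mm⁴.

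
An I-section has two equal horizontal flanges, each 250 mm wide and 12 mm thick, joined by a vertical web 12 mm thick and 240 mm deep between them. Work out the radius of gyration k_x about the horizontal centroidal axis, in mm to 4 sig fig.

k_x ≈ 110.9 mm

Decompose the section into non-overlapping parts with the origin at the bottom-left of its bounding rectangle.
Bottom flange: 250 × 12, A = 3 000 mm², y = 6 mm, Ī = 36 000 mm⁴.
Web: 12 × 240, A = 2 880 mm², y = 132 mm, Ī = 13 824 000 mm⁴.
Top flange: 250 × 12, A = 3 000 mm², y = 258 mm, Ī = 36 000 mm⁴.
By symmetry the centroid is at mid-height, ȳ = 132 mm.
Transfer each piece to the horizontal centroidal axis using Ī + A·d² with d = y − 132:
  bottom flange: d = -126 mm → contributes +47 664 000 mm⁴
  web: d = 0 mm → contributes +13 824 000 mm⁴
  top flange: d = 126 mm → contributes +47 664 000 mm⁴
Total I = 109 152 000 mm⁴.
Radius of gyration: k = √(I/A) = √(109 152 000 / 8 880) = 110.869 mm.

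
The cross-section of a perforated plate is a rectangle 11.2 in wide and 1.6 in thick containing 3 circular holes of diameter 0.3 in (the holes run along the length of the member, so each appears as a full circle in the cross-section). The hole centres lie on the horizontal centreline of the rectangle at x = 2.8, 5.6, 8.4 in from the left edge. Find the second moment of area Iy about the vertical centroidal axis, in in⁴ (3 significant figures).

Decompose the section into non-overlapping parts with the origin at the bottom-left of its bounding rectangle.
Plate: 11.2 × 1.6, A = 17.92 in², x = 5.6 in, Ī = 187.32 in⁴.
Hole 1 (subtracted): ⌀0.3, A = 0.070686 in², x = 2.8 in, Ī = 0.00039761 in⁴.
Hole 2 (subtracted): ⌀0.3, A = 0.070686 in², x = 5.6 in, Ī = 0.00039761 in⁴.
Hole 3 (subtracted): ⌀0.3, A = 0.070686 in², x = 8.4 in, Ī = 0.00039761 in⁴.
By symmetry the centroid is at mid-width, x̄ = 5.6 in.
Transfer each piece to the vertical centroidal axis using Ī + A·d² with d = x − 5.6:
  plate: d = 0 in → contributes +187.32 in⁴
  hole 1: d = -2.8 in → contributes −0.55457 in⁴
  hole 2: d = 0 in → contributes −0.00039761 in⁴
  hole 3: d = 2.8 in → contributes −0.55457 in⁴
Total I = 186.21 in⁴.

Iy ≈ 186 in⁴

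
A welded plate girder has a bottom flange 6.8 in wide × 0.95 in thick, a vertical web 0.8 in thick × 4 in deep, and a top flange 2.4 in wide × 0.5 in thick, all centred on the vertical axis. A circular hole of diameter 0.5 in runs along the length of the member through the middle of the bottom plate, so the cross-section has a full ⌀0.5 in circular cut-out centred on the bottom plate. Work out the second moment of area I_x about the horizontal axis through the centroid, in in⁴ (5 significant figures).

I_x ≈ 33.848 in⁴

Break the section into simple shapes (no overlaps), measuring from the bottom-left corner of the bounding box.
Bottom plate: 6.8 × 0.95, A = 6.46 in², y = 0.475 in, Ī = 0.4858458 in⁴.
Web plate: 0.8 × 4, A = 3.2 in², y = 2.95 in, Ī = 4.266667 in⁴.
Top plate: 2.4 × 0.5, A = 1.2 in², y = 5.2 in, Ī = 0.025 in⁴.
Hole (subtracted): ⌀0.5, A = 0.1963495 in², y = 0.475 in, Ī = 0.003067962 in⁴.
Centroid: ȳ = ΣA·y / ΣA = 1.749423 in.
Transfer each piece to the horizontal axis through the centroid using Ī + A·d² with d = y − 1.749423:
  bottom plate: d = -1.274423 in → contributes +10.97788 in⁴
  web plate: d = 1.200577 in → contributes +8.8791 in⁴
  top plate: d = 3.450577 in → contributes +14.31278 in⁴
  hole: d = -1.274423 in → contributes −0.3219698 in⁴
Total I = 33.84779 in⁴.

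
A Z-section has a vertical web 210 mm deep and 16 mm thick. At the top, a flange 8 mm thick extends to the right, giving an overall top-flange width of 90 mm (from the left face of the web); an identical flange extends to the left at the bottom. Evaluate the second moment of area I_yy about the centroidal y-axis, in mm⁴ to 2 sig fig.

I_yy ≈ 3.0 × 10⁶ mm⁴

Treat the section as a set of non-overlapping primitives; coordinates are from the bounding-box lower-left.
Web: 16 × 210, A = 3 360 mm², x = 82 mm, Ī = 71 680 mm⁴.
Top flange (beyond web): 74 × 8, A = 592 mm², x = 127 mm, Ī = 270 149 mm⁴.
Bottom flange (beyond web): 74 × 8, A = 592 mm², x = 37 mm, Ī = 270 149 mm⁴.
Centroid: x̄ = ΣA·x / ΣA = 82 mm.
Transfer each piece to the centroidal y-axis using Ī + A·d² with d = x − 82:
  web: d = 0 mm → contributes +71 680 mm⁴
  top flange (beyond web): d = 45 mm → contributes +1 468 949 mm⁴
  bottom flange (beyond web): d = -45 mm → contributes +1 468 949 mm⁴
Total I = 3 009 579 mm⁴.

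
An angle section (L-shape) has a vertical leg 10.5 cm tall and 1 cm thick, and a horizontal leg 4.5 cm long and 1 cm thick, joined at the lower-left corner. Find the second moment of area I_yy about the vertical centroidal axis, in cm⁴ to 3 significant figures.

I_yy ≈ 17.7 cm⁴

Decompose the section into non-overlapping parts with the origin at the bottom-left of its bounding rectangle.
Vertical leg: 1 × 10.5, A = 10.5 cm², x = 0.5 cm, Ī = 0.875 cm⁴.
Horizontal leg (remainder): 3.5 × 1, A = 3.5 cm², x = 2.75 cm, Ī = 3.5729 cm⁴.
Centroid: x̄ = ΣA·x / ΣA = 1.0625 cm.
Transfer each piece to the vertical centroidal axis using Ī + A·d² with d = x − 1.0625:
  vertical leg: d = -0.5625 cm → contributes +4.1973 cm⁴
  horizontal leg (remainder): d = 1.6875 cm → contributes +13.54 cm⁴
Total I = 17.737 cm⁴.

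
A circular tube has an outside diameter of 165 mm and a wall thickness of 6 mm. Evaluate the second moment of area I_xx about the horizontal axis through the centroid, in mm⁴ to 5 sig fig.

I_xx ≈ 9.4846 × 10⁶ mm⁴

Decompose the section into non-overlapping parts with the origin at the bottom-left of its bounding rectangle.
Outer circle: ⌀165, A = 21382.46 mm², y = 82.5 mm, Ī = 36 383 601 mm⁴.
Bore (subtracted): ⌀153, A = 18385.39 mm², y = 82.5 mm, Ī = 26 898 968 mm⁴.
By symmetry the centroid is at mid-height, ȳ = 82.5 mm.
All pieces are centred on the horizontal axis through the centroid, so I = ΣĪ (holes subtracted) = 9 484 632 mm⁴.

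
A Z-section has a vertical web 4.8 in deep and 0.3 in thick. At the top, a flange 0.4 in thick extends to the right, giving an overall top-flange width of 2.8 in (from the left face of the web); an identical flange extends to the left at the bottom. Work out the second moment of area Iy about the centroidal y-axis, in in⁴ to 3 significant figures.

Iy ≈ 4.97 in⁴

Treat the section as a set of non-overlapping primitives; coordinates are from the bounding-box lower-left.
Web: 0.3 × 4.8, A = 1.44 in², x = 2.65 in, Ī = 0.0108 in⁴.
Top flange (beyond web): 2.5 × 0.4, A = 1 in², x = 4.05 in, Ī = 0.52083 in⁴.
Bottom flange (beyond web): 2.5 × 0.4, A = 1 in², x = 1.25 in, Ī = 0.52083 in⁴.
Centroid: x̄ = ΣA·x / ΣA = 2.65 in.
Transfer each piece to the centroidal y-axis using Ī + A·d² with d = x − 2.65:
  web: d = 0 in → contributes +0.0108 in⁴
  top flange (beyond web): d = 1.4 in → contributes +2.4808 in⁴
  bottom flange (beyond web): d = -1.4 in → contributes +2.4808 in⁴
Total I = 4.9725 in⁴.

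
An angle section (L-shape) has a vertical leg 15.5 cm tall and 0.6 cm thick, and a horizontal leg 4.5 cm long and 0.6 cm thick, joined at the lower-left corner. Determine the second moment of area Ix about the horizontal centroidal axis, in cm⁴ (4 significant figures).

Decompose the section into non-overlapping parts with the origin at the bottom-left of its bounding rectangle.
Vertical leg: 0.6 × 15.5, A = 9.3 cm², y = 7.75 cm, Ī = 186.194 cm⁴.
Horizontal leg (remainder): 3.9 × 0.6, A = 2.34 cm², y = 0.3 cm, Ī = 0.0702 cm⁴.
Centroid: ȳ = ΣA·y / ΣA = 6.25232 cm.
Transfer each piece to the horizontal centroidal axis using Ī + A·d² with d = y − 6.25232:
  vertical leg: d = 1.49768 cm → contributes +207.054 cm⁴
  horizontal leg (remainder): d = -5.95232 cm → contributes +82.9767 cm⁴
Total I = 290.031 cm⁴.

Ix ≈ 290.0 cm⁴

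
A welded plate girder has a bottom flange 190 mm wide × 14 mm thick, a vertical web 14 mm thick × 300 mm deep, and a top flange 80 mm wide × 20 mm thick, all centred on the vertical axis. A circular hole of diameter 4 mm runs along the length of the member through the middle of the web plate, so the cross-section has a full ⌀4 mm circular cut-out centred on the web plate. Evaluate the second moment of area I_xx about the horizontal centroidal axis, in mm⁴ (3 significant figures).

Decompose the section into non-overlapping parts with the origin at the bottom-left of its bounding rectangle.
Bottom plate: 190 × 14, A = 2 660 mm², y = 7 mm, Ī = 43 447 mm⁴.
Web plate: 14 × 300, A = 4 200 mm², y = 164 mm, Ī = 31 500 000 mm⁴.
Top plate: 80 × 20, A = 1 600 mm², y = 324 mm, Ī = 53 333 mm⁴.
Hole (subtracted): ⌀4, A = 12.566 mm², y = 164 mm, Ī = 12.566 mm⁴.
Centroid: ȳ = ΣA·y / ΣA = 144.87 mm.
Transfer each piece to the horizontal centroidal axis using Ī + A·d² with d = y − 144.87:
  bottom plate: d = -137.87 mm → contributes +50 603 303 mm⁴
  web plate: d = 19.132 mm → contributes +33 037 411 mm⁴
  top plate: d = 179.13 mm → contributes +51 394 822 mm⁴
  hole: d = 19.132 mm → contributes −4612.5 mm⁴
Total I = 135 030 923 mm⁴.

I_xx ≈ 1.35 × 10⁸ mm⁴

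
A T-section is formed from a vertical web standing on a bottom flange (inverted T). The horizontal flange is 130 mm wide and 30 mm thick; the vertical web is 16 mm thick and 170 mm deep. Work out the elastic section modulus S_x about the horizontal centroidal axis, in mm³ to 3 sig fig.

Decompose the section into non-overlapping parts with the origin at the bottom-left of its bounding rectangle.
Flange: 130 × 30, A = 3 900 mm², y = 15 mm, Ī = 292 500 mm⁴.
Web: 16 × 170, A = 2 720 mm², y = 115 mm, Ī = 6 550 667 mm⁴.
Centroid: ȳ = ΣA·y / ΣA = 56.088 mm.
Transfer each piece to the horizontal centroidal axis using Ī + A·d² with d = y − 56.088:
  flange: d = -41.088 mm → contributes +6 876 449 mm⁴
  web: d = 58.912 mm → contributes +15 990 887 mm⁴
Total I = 22 867 336 mm⁴.
Extreme fibre distance c = 143.91 mm; S = I/c = 158 898 mm³.

S_x ≈ 1.59 × 10⁵ mm³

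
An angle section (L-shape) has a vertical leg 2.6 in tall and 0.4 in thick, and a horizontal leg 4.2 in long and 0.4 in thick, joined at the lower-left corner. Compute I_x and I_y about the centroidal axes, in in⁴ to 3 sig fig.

I_x ≈ 1.35 in⁴, I_y ≈ 4.57 in⁴

Break the section into simple shapes (no overlaps), measuring from the bottom-left corner of the bounding box.
Vertical leg: 0.4 × 2.6, A = 1.04 in², y = 1.3 in, Ī = 0.58587 in⁴.
Horizontal leg (remainder): 3.8 × 0.4, A = 1.52 in², y = 0.2 in, Ī = 0.020267 in⁴.
Centroid: ȳ = ΣA·y / ΣA = 0.64688 in.
Transfer each piece to the centroidal x-axis using Ī + A·d² with d = y − 0.64688:
  vertical leg: d = 0.65313 in → contributes +1.0295 in⁴
  horizontal leg (remainder): d = -0.44688 in → contributes +0.32381 in⁴
Total I = 1.3533 in⁴.
For the y-axis: x̄ = 1.4469 in.
Repeating about the centroidal y-axis gives I_y = 4.5661 in⁴.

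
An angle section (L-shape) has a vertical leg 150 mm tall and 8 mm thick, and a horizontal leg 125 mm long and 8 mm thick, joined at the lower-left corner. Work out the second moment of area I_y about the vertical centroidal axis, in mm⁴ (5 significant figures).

I_y ≈ 3.1282 × 10⁶ mm⁴

Decompose the section into non-overlapping parts with the origin at the bottom-left of its bounding rectangle.
Vertical leg: 8 × 150, A = 1 200 mm², x = 4 mm, Ī = 6 400 mm⁴.
Horizontal leg (remainder): 117 × 8, A = 936 mm², x = 66.5 mm, Ī = 1 067 742 mm⁴.
Centroid: x̄ = ΣA·x / ΣA = 31.38764 mm.
Transfer each piece to the vertical centroidal axis using Ī + A·d² with d = x − 31.38764:
  vertical leg: d = -27.38764 mm → contributes +906499.4 mm⁴
  horizontal leg (remainder): d = 35.11236 mm → contributes +2 221 716 mm⁴
Total I = 3 128 215 mm⁴.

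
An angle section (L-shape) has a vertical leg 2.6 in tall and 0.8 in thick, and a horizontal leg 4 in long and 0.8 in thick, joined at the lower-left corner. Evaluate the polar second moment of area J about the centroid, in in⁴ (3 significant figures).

Treat the section as a set of non-overlapping primitives; coordinates are from the bounding-box lower-left.
Vertical leg: 0.8 × 2.6, A = 2.08 in², y = 1.3 in, Ī = 1.1717 in⁴.
Horizontal leg (remainder): 3.2 × 0.8, A = 2.56 in², y = 0.4 in, Ī = 0.13653 in⁴.
Centroid: ȳ = ΣA·y / ΣA = 0.80345 in.
Transfer each piece to the centroidal x-axis using Ī + A·d² with d = y − 0.80345:
  vertical leg: d = 0.49655 in → contributes +1.6846 in⁴
  horizontal leg (remainder): d = -0.40345 in → contributes +0.55323 in⁴
Total I = 2.2378 in⁴.
For the y-axis: x̄ = 1.5034 in.
Repeating about the centroidal y-axis gives I_y = 6.8858 in⁴.
Polar second moment: J = I_x + I_y = 9.1236 in⁴.

J ≈ 9.12 in⁴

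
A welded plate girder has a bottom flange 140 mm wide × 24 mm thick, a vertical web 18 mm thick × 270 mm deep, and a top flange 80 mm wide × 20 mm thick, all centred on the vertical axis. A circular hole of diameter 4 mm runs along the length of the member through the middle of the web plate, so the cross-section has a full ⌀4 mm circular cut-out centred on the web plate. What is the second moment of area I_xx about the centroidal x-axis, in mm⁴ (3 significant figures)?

Break the section into simple shapes (no overlaps), measuring from the bottom-left corner of the bounding box.
Bottom plate: 140 × 24, A = 3 360 mm², y = 12 mm, Ī = 161 280 mm⁴.
Web plate: 18 × 270, A = 4 860 mm², y = 159 mm, Ī = 29 524 500 mm⁴.
Top plate: 80 × 20, A = 1 600 mm², y = 304 mm, Ī = 53 333 mm⁴.
Hole (subtracted): ⌀4, A = 12.566 mm², y = 159 mm, Ī = 12.566 mm⁴.
Centroid: ȳ = ΣA·y / ΣA = 132.29 mm.
Transfer each piece to the centroidal x-axis using Ī + A·d² with d = y − 132.29:
  bottom plate: d = -120.29 mm → contributes +48 782 431 mm⁴
  web plate: d = 26.706 mm → contributes +32 990 774 mm⁴
  top plate: d = 171.71 mm → contributes +47 226 204 mm⁴
  hole: d = 26.706 mm → contributes −8975.2 mm⁴
Total I = 128 990 434 mm⁴.

I_xx ≈ 1.29 × 10⁸ mm⁴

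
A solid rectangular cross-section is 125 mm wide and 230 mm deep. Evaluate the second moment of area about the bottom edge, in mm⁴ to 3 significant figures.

The section: 125 × 230, A = 28 750 mm², y = 115 mm, Ī = 126 739 583 mm⁴.
Transfer it to the bottom edge using Ī + A·d² with d = y − 0:
  the section: d = 115 mm → contributes +506 958 333 mm⁴
Total I = 506 958 333 mm⁴.

I_base ≈ 5.07 × 10⁸ mm⁴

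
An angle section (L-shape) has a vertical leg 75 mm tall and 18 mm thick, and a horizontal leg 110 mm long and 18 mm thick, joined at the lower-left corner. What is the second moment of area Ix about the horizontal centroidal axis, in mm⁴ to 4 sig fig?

Split into non-overlapping primitives; take the origin at the lower-left of the bounding box.
Vertical leg: 18 × 75, A = 1 350 mm², y = 37.5 mm, Ī = 632 813 mm⁴.
Horizontal leg (remainder): 92 × 18, A = 1 656 mm², y = 9 mm, Ī = 44 712 mm⁴.
Centroid: ȳ = ΣA·y / ΣA = 21.7994 mm.
Transfer each piece to the horizontal centroidal axis using Ī + A·d² with d = y − 21.7994:
  vertical leg: d = 15.7006 mm → contributes +965 599 mm⁴
  horizontal leg (remainder): d = -12.7994 mm → contributes +316 006 mm⁴
Total I = 1 281 605 mm⁴.

Ix ≈ 1.282 × 10⁶ mm⁴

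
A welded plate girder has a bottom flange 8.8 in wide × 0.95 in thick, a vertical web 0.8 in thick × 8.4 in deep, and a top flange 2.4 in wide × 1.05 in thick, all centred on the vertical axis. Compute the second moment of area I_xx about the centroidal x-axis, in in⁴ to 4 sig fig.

I_xx ≈ 237.4 in⁴

Decompose the section into non-overlapping parts with the origin at the bottom-left of its bounding rectangle.
Bottom plate: 8.8 × 0.95, A = 8.36 in², y = 0.475 in, Ī = 0.628742 in⁴.
Web plate: 0.8 × 8.4, A = 6.72 in², y = 5.15 in, Ī = 39.5136 in⁴.
Top plate: 2.4 × 1.05, A = 2.52 in², y = 9.875 in, Ī = 0.231525 in⁴.
Centroid: ȳ = ΣA·y / ΣA = 3.60591 in.
Transfer each piece to the centroidal x-axis using Ī + A·d² with d = y − 3.60591:
  bottom plate: d = -3.13091 in → contributes +82.5784 in⁴
  web plate: d = 1.54409 in → contributes +55.5355 in⁴
  top plate: d = 6.26909 in → contributes +99.2713 in⁴
Total I = 237.385 in⁴.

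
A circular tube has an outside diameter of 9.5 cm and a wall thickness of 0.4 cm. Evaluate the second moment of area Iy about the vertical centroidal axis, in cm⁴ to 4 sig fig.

Iy ≈ 118.6 cm⁴

Break the section into simple shapes (no overlaps), measuring from the bottom-left corner of the bounding box.
Outer circle: ⌀9.5, A = 70.8822 cm², x = 4.75 cm, Ī = 399.82 cm⁴.
Bore (subtracted): ⌀8.7, A = 59.4468 cm², x = 4.75 cm, Ī = 281.22 cm⁴.
By symmetry the centroid is at mid-width, x̄ = 4.75 cm.
All pieces are centred on the vertical centroidal axis, so I = ΣĪ (holes subtracted) = 118.599 cm⁴.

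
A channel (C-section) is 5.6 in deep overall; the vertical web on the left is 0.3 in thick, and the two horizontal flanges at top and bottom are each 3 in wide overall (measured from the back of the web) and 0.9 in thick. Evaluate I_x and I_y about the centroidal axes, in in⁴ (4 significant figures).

Decompose the section into non-overlapping parts with the origin at the bottom-left of its bounding rectangle.
Web: 0.3 × 5.6, A = 1.68 in², y = 2.8 in, Ī = 4.3904 in⁴.
Top flange (beyond web): 2.7 × 0.9, A = 2.43 in², y = 5.15 in, Ī = 0.164025 in⁴.
Bottom flange (beyond web): 2.7 × 0.9, A = 2.43 in², y = 0.45 in, Ī = 0.164025 in⁴.
By symmetry the centroid is at mid-height, ȳ = 2.8 in.
Transfer each piece to the centroidal x-axis using Ī + A·d² with d = y − 2.8:
  web: d = 0 in → contributes +4.3904 in⁴
  top flange (beyond web): d = 2.35 in → contributes +13.5837 in⁴
  bottom flange (beyond web): d = -2.35 in → contributes +13.5837 in⁴
Total I = 31.5578 in⁴.
For the y-axis: x̄ = 1.26468 in.
Repeating about the centroidal y-axis gives I_y = 5.77404 in⁴.

I_x ≈ 31.56 in⁴, I_y ≈ 5.774 in⁴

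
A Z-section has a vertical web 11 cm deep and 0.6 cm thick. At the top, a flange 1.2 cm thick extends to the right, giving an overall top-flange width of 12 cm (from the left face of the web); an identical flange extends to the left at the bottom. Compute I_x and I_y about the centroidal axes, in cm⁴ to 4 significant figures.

I_x ≈ 726.7 cm⁴, I_y ≈ 1281 cm⁴

Treat the section as a set of non-overlapping primitives; coordinates are from the bounding-box lower-left.
Web: 0.6 × 11, A = 6.6 cm², y = 5.5 cm, Ī = 66.55 cm⁴.
Top flange (beyond web): 11.4 × 1.2, A = 13.68 cm², y = 10.4 cm, Ī = 1.6416 cm⁴.
Bottom flange (beyond web): 11.4 × 1.2, A = 13.68 cm², y = 0.6 cm, Ī = 1.6416 cm⁴.
Centroid: ȳ = ΣA·y / ΣA = 5.5 cm.
Transfer each piece to the centroidal x-axis using Ī + A·d² with d = y − 5.5:
  web: d = 0 cm → contributes +66.55 cm⁴
  top flange (beyond web): d = 4.9 cm → contributes +330.098 cm⁴
  bottom flange (beyond web): d = -4.9 cm → contributes +330.098 cm⁴
Total I = 726.747 cm⁴.
For the y-axis: x̄ = 11.7 cm.
Repeating about the centroidal y-axis gives I_y = 1281.47 cm⁴.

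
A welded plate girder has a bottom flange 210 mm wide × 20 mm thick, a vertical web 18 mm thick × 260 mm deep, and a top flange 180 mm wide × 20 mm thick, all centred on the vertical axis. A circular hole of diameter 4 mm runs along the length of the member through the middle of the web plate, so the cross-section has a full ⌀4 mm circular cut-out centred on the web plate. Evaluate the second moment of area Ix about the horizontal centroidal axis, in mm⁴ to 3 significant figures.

Ix ≈ 1.79 × 10⁸ mm⁴

Break the section into simple shapes (no overlaps), measuring from the bottom-left corner of the bounding box.
Bottom plate: 210 × 20, A = 4 200 mm², y = 10 mm, Ī = 140 000 mm⁴.
Web plate: 18 × 260, A = 4 680 mm², y = 150 mm, Ī = 26 364 000 mm⁴.
Top plate: 180 × 20, A = 3 600 mm², y = 290 mm, Ī = 120 000 mm⁴.
Hole (subtracted): ⌀4, A = 12.566 mm², y = 150 mm, Ī = 12.566 mm⁴.
Centroid: ȳ = ΣA·y / ΣA = 143.26 mm.
Transfer each piece to the horizontal centroidal axis using Ī + A·d² with d = y − 143.26:
  bottom plate: d = -133.26 mm → contributes +74 727 295 mm⁴
  web plate: d = 6.7376 mm → contributes +26 576 447 mm⁴
  top plate: d = 146.74 mm → contributes +77 634 874 mm⁴
  hole: d = 6.7376 mm → contributes −583.01 mm⁴
Total I = 178 938 033 mm⁴.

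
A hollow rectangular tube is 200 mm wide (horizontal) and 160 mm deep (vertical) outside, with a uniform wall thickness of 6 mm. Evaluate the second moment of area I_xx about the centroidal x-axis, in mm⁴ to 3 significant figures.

I_xx ≈ 1.75 × 10⁷ mm⁴

Decompose the section into non-overlapping parts with the origin at the bottom-left of its bounding rectangle.
Outer rectangle: 200 × 160, A = 32 000 mm², y = 80 mm, Ī = 68 266 667 mm⁴.
Inner void (subtracted): 188 × 148, A = 27 824 mm², y = 80 mm, Ī = 50 788 075 mm⁴.
By symmetry the centroid is at mid-height, ȳ = 80 mm.
All pieces are centred on the centroidal x-axis, so I = ΣĪ (holes subtracted) = 17 478 592 mm⁴.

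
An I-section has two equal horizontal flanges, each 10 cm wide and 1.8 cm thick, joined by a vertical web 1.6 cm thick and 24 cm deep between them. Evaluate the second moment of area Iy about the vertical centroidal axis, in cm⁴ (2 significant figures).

Iy ≈ 310 cm⁴

Break the section into simple shapes (no overlaps), measuring from the bottom-left corner of the bounding box.
Bottom flange: 10 × 1.8, A = 18 cm², x = 5 cm, Ī = 150 cm⁴.
Web: 1.6 × 24, A = 38.4 cm², x = 5 cm, Ī = 8.192 cm⁴.
Top flange: 10 × 1.8, A = 18 cm², x = 5 cm, Ī = 150 cm⁴.
By symmetry the centroid is at mid-width, x̄ = 5 cm.
All pieces are centred on the vertical centroidal axis, so I = ΣĪ = 308.2 cm⁴.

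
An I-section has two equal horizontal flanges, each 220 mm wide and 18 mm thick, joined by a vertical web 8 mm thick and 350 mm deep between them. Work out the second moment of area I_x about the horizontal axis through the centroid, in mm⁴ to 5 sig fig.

Break the section into simple shapes (no overlaps), measuring from the bottom-left corner of the bounding box.
Bottom flange: 220 × 18, A = 3 960 mm², y = 9 mm, Ī = 106 920 mm⁴.
Web: 8 × 350, A = 2 800 mm², y = 193 mm, Ī = 28 583 333 mm⁴.
Top flange: 220 × 18, A = 3 960 mm², y = 377 mm, Ī = 106 920 mm⁴.
By symmetry the centroid is at mid-height, ȳ = 193 mm.
Transfer each piece to the horizontal axis through the centroid using Ī + A·d² with d = y − 193:
  bottom flange: d = -184 mm → contributes +134 176 680 mm⁴
  web: d = 0 mm → contributes +28 583 333 mm⁴
  top flange: d = 184 mm → contributes +134 176 680 mm⁴
Total I = 296 936 693 mm⁴.

I_x ≈ 2.9694 × 10⁸ mm⁴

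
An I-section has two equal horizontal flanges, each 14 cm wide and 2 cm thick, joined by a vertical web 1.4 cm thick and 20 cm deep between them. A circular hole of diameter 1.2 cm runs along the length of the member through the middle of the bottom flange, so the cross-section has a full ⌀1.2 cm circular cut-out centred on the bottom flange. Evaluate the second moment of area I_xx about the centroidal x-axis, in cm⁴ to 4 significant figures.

I_xx ≈ 7589 cm⁴

Break the section into simple shapes (no overlaps), measuring from the bottom-left corner of the bounding box.
Bottom flange: 14 × 2, A = 28 cm², y = 1 cm, Ī = 9.33333 cm⁴.
Web: 1.4 × 20, A = 28 cm², y = 12 cm, Ī = 933.333 cm⁴.
Top flange: 14 × 2, A = 28 cm², y = 23 cm, Ī = 9.33333 cm⁴.
Hole (subtracted): ⌀1.2, A = 1.13097 cm², y = 1 cm, Ī = 0.101788 cm⁴.
Centroid: ȳ = ΣA·y / ΣA = 12.1501 cm.
Transfer each piece to the centroidal x-axis using Ī + A·d² with d = y − 12.1501:
  bottom flange: d = -11.1501 cm → contributes +3490.44 cm⁴
  web: d = -0.150125 cm → contributes +933.964 cm⁴
  top flange: d = 10.8499 cm → contributes +3305.49 cm⁴
  hole: d = -11.1501 cm → contributes −140.71 cm⁴
Total I = 7589.18 cm⁴.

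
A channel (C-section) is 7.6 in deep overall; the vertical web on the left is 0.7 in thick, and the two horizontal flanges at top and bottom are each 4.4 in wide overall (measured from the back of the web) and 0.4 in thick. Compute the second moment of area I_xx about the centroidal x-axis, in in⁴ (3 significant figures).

I_xx ≈ 64.0 in⁴

Split into non-overlapping primitives; take the origin at the lower-left of the bounding box.
Web: 0.7 × 7.6, A = 5.32 in², y = 3.8 in, Ī = 25.607 in⁴.
Top flange (beyond web): 3.7 × 0.4, A = 1.48 in², y = 7.4 in, Ī = 0.019733 in⁴.
Bottom flange (beyond web): 3.7 × 0.4, A = 1.48 in², y = 0.2 in, Ī = 0.019733 in⁴.
By symmetry the centroid is at mid-height, ȳ = 3.8 in.
Transfer each piece to the centroidal x-axis using Ī + A·d² with d = y − 3.8:
  web: d = 0 in → contributes +25.607 in⁴
  top flange (beyond web): d = 3.6 in → contributes +19.201 in⁴
  bottom flange (beyond web): d = -3.6 in → contributes +19.201 in⁴
Total I = 64.008 in⁴.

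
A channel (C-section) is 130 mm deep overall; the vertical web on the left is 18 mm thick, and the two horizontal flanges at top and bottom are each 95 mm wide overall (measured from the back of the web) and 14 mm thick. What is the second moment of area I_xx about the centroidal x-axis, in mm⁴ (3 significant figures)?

Treat the section as a set of non-overlapping primitives; coordinates are from the bounding-box lower-left.
Web: 18 × 130, A = 2 340 mm², y = 65 mm, Ī = 3 295 500 mm⁴.
Top flange (beyond web): 77 × 14, A = 1 078 mm², y = 123 mm, Ī = 17 607 mm⁴.
Bottom flange (beyond web): 77 × 14, A = 1 078 mm², y = 7 mm, Ī = 17 607 mm⁴.
By symmetry the centroid is at mid-height, ȳ = 65 mm.
Transfer each piece to the centroidal x-axis using Ī + A·d² with d = y − 65:
  web: d = 0 mm → contributes +3 295 500 mm⁴
  top flange (beyond web): d = 58 mm → contributes +3 643 999 mm⁴
  bottom flange (beyond web): d = -58 mm → contributes +3 643 999 mm⁴
Total I = 10 583 499 mm⁴.

I_xx ≈ 1.06 × 10⁷ mm⁴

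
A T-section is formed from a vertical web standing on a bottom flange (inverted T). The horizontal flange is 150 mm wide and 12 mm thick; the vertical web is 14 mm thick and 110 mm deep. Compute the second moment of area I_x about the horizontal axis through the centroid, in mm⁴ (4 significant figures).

I_x ≈ 4.663 × 10⁶ mm⁴

Treat the section as a set of non-overlapping primitives; coordinates are from the bounding-box lower-left.
Flange: 150 × 12, A = 1 800 mm², y = 6 mm, Ī = 21 600 mm⁴.
Web: 14 × 110, A = 1 540 mm², y = 67 mm, Ī = 1 552 833 mm⁴.
Centroid: ȳ = ΣA·y / ΣA = 34.1257 mm.
Transfer each piece to the horizontal axis through the centroid using Ī + A·d² with d = y − 34.1257:
  flange: d = -28.1257 mm → contributes +1 445 504 mm⁴
  web: d = 32.8743 mm → contributes +3 217 137 mm⁴
Total I = 4 662 641 mm⁴.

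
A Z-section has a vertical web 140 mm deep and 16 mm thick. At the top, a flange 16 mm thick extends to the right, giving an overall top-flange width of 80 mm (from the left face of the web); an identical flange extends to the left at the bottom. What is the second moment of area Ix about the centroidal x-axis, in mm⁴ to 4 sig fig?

Split into non-overlapping primitives; take the origin at the lower-left of the bounding box.
Web: 16 × 140, A = 2 240 mm², y = 70 mm, Ī = 3 658 667 mm⁴.
Top flange (beyond web): 64 × 16, A = 1 024 mm², y = 132 mm, Ī = 21845.3 mm⁴.
Bottom flange (beyond web): 64 × 16, A = 1 024 mm², y = 8 mm, Ī = 21845.3 mm⁴.
Centroid: ȳ = ΣA·y / ΣA = 70 mm.
Transfer each piece to the centroidal x-axis using Ī + A·d² with d = y − 70:
  web: d = 0 mm → contributes +3 658 667 mm⁴
  top flange (beyond web): d = 62 mm → contributes +3 958 101 mm⁴
  bottom flange (beyond web): d = -62 mm → contributes +3 958 101 mm⁴
Total I = 11 574 869 mm⁴.

Ix ≈ 1.157 × 10⁷ mm⁴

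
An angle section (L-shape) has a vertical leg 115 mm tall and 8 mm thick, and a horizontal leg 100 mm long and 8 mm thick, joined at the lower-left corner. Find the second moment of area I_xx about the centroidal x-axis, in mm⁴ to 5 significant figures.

I_xx ≈ 2.1882 × 10⁶ mm⁴

Break the section into simple shapes (no overlaps), measuring from the bottom-left corner of the bounding box.
Vertical leg: 8 × 115, A = 920 mm², y = 57.5 mm, Ī = 1 013 917 mm⁴.
Horizontal leg (remainder): 92 × 8, A = 736 mm², y = 4 mm, Ī = 3925.333 mm⁴.
Centroid: ȳ = ΣA·y / ΣA = 33.72222 mm.
Transfer each piece to the centroidal x-axis using Ī + A·d² with d = y − 33.72222:
  vertical leg: d = 23.77778 mm → contributes +1 534 069 mm⁴
  horizontal leg (remainder): d = -29.72222 mm → contributes +654115.5 mm⁴
Total I = 2 188 184 mm⁴.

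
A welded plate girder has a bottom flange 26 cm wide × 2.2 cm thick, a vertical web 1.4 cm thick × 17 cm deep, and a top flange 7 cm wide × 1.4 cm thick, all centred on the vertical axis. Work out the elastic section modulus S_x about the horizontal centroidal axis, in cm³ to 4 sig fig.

S_x ≈ 292.8 cm³

Treat the section as a set of non-overlapping primitives; coordinates are from the bounding-box lower-left.
Bottom plate: 26 × 2.2, A = 57.2 cm², y = 1.1 cm, Ī = 23.0707 cm⁴.
Web plate: 1.4 × 17, A = 23.8 cm², y = 10.7 cm, Ī = 573.183 cm⁴.
Top plate: 7 × 1.4, A = 9.8 cm², y = 19.9 cm, Ī = 1.60067 cm⁴.
Centroid: ȳ = ΣA·y / ΣA = 5.64537 cm.
Transfer each piece to the horizontal centroidal axis using Ī + A·d² with d = y − 5.64537:
  bottom plate: d = -4.54537 cm → contributes +1204.85 cm⁴
  web plate: d = 5.05463 cm → contributes +1181.26 cm⁴
  top plate: d = 14.2546 cm → contributes +1992.91 cm⁴
Total I = 4379.01 cm⁴.
Extreme fibre distance c = 14.9546 cm; S = I/c = 292.82 cm³.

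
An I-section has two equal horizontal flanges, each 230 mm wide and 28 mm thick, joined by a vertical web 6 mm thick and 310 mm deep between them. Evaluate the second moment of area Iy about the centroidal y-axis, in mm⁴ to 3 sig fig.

Decompose the section into non-overlapping parts with the origin at the bottom-left of its bounding rectangle.
Bottom flange: 230 × 28, A = 6 440 mm², x = 115 mm, Ī = 28 389 667 mm⁴.
Web: 6 × 310, A = 1 860 mm², x = 115 mm, Ī = 5 580 mm⁴.
Top flange: 230 × 28, A = 6 440 mm², x = 115 mm, Ī = 28 389 667 mm⁴.
By symmetry the centroid is at mid-width, x̄ = 115 mm.
All pieces are centred on the centroidal y-axis, so I = ΣĪ = 56 784 913 mm⁴.

Iy ≈ 5.68 × 10⁷ mm⁴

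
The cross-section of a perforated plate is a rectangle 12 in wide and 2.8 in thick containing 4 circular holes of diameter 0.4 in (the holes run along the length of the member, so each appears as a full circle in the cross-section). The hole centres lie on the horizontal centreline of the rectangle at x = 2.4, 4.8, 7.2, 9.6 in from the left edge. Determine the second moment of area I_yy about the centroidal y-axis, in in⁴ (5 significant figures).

Break the section into simple shapes (no overlaps), measuring from the bottom-left corner of the bounding box.
Plate: 12 × 2.8, A = 33.6 in², x = 6 in, Ī = 403.2 in⁴.
Hole 1 (subtracted): ⌀0.4, A = 0.1256637 in², x = 2.4 in, Ī = 0.001256637 in⁴.
Hole 2 (subtracted): ⌀0.4, A = 0.1256637 in², x = 4.8 in, Ī = 0.001256637 in⁴.
Hole 3 (subtracted): ⌀0.4, A = 0.1256637 in², x = 7.2 in, Ī = 0.001256637 in⁴.
Hole 4 (subtracted): ⌀0.4, A = 0.1256637 in², x = 9.6 in, Ī = 0.001256637 in⁴.
By symmetry the centroid is at mid-width, x̄ = 6 in.
Transfer each piece to the centroidal y-axis using Ī + A·d² with d = x − 6:
  plate: d = 0 in → contributes +403.2 in⁴
  hole 1: d = -3.6 in → contributes −1.629858 in⁴
  hole 2: d = -1.2 in → contributes −0.1822124 in⁴
  hole 3: d = 1.2 in → contributes −0.1822124 in⁴
  hole 4: d = 3.6 in → contributes −1.629858 in⁴
Total I = 399.5759 in⁴.

I_yy ≈ 399.58 in⁴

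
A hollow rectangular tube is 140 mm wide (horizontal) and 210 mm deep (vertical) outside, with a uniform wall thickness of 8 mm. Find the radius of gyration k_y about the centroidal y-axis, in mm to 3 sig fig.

Split into non-overlapping primitives; take the origin at the lower-left of the bounding box.
Outer rectangle: 140 × 210, A = 29 400 mm², x = 70 mm, Ī = 48 020 000 mm⁴.
Inner void (subtracted): 124 × 194, A = 24 056 mm², x = 70 mm, Ī = 30 823 755 mm⁴.
By symmetry the centroid is at mid-width, x̄ = 70 mm.
All pieces are centred on the centroidal y-axis, so I = ΣĪ (holes subtracted) = 17 196 245 mm⁴.
Radius of gyration: k = √(I/A) = √(17 196 245 / 5 344) = 56.726 mm.

k_y ≈ 56.7 mm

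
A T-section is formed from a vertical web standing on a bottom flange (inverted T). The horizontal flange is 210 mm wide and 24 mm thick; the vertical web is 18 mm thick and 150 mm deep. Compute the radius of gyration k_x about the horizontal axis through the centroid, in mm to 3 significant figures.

k_x ≈ 49.0 mm

Split into non-overlapping primitives; take the origin at the lower-left of the bounding box.
Flange: 210 × 24, A = 5 040 mm², y = 12 mm, Ī = 241 920 mm⁴.
Web: 18 × 150, A = 2 700 mm², y = 99 mm, Ī = 5 062 500 mm⁴.
Centroid: ȳ = ΣA·y / ΣA = 42.349 mm.
Transfer each piece to the horizontal axis through the centroid using Ī + A·d² with d = y − 42.349:
  flange: d = -30.349 mm → contributes +4 884 022 mm⁴
  web: d = 56.651 mm → contributes +13 727 756 mm⁴
Total I = 18 611 778 mm⁴.
Radius of gyration: k = √(I/A) = √(18 611 778 / 7 740) = 49.037 mm.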